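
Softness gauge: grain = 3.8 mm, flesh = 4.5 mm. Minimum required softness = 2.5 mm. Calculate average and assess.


Average softness = 4.15 mm
Meets requirement: Yes


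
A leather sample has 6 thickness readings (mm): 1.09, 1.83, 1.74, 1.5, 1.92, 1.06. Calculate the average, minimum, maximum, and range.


Average = 1.52 mm
Min = 1.06 mm
Max = 1.92 mm
Range = 0.86 mm


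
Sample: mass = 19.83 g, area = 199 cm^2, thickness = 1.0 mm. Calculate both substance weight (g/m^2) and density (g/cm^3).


SW = 19.83 / 199 x 10000 = 996.5 g/m^2
Volume = 199 x 1.0 / 10 = 19.90 cm^3
Density = 19.83 / 19.90 = 0.996 g/cm^3


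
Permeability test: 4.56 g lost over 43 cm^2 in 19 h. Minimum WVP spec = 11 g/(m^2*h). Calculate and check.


WVP = 4.56 / (43 x 19) x 10000 = 55.81 g/(m^2*h)
Minimum: 11 g/(m^2*h)
Meets spec: Yes


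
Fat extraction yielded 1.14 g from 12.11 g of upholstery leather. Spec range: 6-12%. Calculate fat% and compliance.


Fat content = 9.4%
Compliant: Yes


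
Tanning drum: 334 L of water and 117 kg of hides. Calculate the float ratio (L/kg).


2.9

Float ratio = water / hide weight
Ratio = 334 / 117 = 2.9


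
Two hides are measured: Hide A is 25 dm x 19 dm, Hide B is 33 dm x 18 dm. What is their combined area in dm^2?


1069 dm^2

Hide A area = 25 x 19 = 475 dm^2
Hide B area = 33 x 18 = 594 dm^2
Total = 475 + 594 = 1069 dm^2


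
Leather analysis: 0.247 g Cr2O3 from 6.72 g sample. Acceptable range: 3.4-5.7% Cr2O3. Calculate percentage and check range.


Cr2O3 = 3.68%
Within range: Yes

Cr2O3% = 0.247 / 6.72 x 100 = 3.68%
Acceptable range: 3.4 to 5.7%
Within range: Yes


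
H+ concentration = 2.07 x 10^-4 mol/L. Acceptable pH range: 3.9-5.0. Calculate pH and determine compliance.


pH = -log10(2.07 x 10^-4) = 3.68
Range: 3.9 to 5.0
Compliant: No


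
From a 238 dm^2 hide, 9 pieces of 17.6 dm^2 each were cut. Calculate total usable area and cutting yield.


Total usable = 9 x 17.6 = 158.4 dm^2
Yield = 158.4 / 238 x 100 = 66.6%


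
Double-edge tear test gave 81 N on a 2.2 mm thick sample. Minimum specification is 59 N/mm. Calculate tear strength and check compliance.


Tear strength = 36.8 N/mm
Compliant: No


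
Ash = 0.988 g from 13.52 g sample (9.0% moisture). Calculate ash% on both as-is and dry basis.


As-is ash% = 0.988 / 13.52 x 100 = 7.31%
Dry mass = 13.52 x (100 - 9.0) / 100 = 12.3032 g
Dry-basis ash% = 0.988 / 12.3032 x 100 = 8.03%


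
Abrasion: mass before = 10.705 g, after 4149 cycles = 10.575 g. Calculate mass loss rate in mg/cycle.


0.031 mg/cycle

Mass loss = 10.705 - 10.575 = 0.130 g
Rate = 0.130 / 4149 x 1000 = 0.031 mg/cycle


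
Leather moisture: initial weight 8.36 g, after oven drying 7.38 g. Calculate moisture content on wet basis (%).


11.7%

Moisture = 8.36 - 7.38 = 0.98 g
MC = 0.98 / 8.36 x 100 = 11.7%


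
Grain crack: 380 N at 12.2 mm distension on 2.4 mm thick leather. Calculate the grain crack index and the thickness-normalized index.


Crack index = 31.1 N/mm
Normalized index = 13.0 N/mm per mm


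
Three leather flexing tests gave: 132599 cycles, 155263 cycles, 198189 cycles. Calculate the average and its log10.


Average = (132599 + 155263 + 198189) / 3 = 162017 cycles
log10(162017) = 5.21


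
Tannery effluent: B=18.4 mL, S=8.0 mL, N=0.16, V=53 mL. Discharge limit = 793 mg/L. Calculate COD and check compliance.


COD = 251.2 mg/L
Compliant: Yes


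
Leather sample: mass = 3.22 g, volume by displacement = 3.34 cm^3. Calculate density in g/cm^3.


Density = mass / volume
Density = 3.22 / 3.34 = 0.964 g/cm^3


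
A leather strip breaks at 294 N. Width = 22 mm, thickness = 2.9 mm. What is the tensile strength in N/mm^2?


4.61 N/mm^2


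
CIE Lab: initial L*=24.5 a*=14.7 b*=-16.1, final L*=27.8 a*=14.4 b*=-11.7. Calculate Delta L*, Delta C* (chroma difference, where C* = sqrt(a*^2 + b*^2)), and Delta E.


Delta L* = 3.3
Delta C* = -3.25
Delta E = 5.51

Delta L* = 27.8 - 24.5 = 3.3
C1* = sqrt((14.7)^2 + (-16.1)^2) = 21.801
C2* = sqrt((14.4)^2 + (-11.7)^2) = 18.554
Delta C* = 18.554 - 21.801 = -3.25
Delta E = sqrt((3.3)^2 + (-0.3)^2 + (4.4)^2) = 5.51


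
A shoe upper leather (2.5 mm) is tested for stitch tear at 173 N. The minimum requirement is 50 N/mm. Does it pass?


STS = 173 / 2.5 = 69.2 N/mm
Minimum required: 50 N/mm
Passes: Yes


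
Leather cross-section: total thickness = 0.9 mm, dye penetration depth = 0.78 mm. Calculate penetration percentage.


Penetration% = 0.78 / 0.9 x 100
Penetration = 86.7%


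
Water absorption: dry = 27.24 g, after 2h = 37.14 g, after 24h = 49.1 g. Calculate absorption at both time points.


WA (2h) = (37.14 - 27.24) / 27.24 x 100 = 36.3%
WA (24h) = (49.1 - 27.24) / 27.24 x 100 = 80.2%


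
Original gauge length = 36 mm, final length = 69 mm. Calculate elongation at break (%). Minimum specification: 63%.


Extension = 69 - 36 = 33 mm
Elongation = 33 / 36 x 100 = 91.7%
Minimum required: 63%
Meets specification: Yes


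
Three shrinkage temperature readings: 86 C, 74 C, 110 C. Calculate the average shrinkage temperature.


90.0 C


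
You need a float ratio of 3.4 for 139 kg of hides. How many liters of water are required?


Water = hide weight x target ratio
Water = 139 x 3.4 = 472.6 L


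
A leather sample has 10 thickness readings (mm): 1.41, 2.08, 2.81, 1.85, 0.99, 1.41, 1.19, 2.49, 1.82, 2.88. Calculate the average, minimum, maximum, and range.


Sum = 18.93
Average = 18.93 / 10 = 1.89 mm
Minimum = 0.99 mm
Maximum = 2.88 mm
Range = 2.88 - 0.99 = 1.89 mm


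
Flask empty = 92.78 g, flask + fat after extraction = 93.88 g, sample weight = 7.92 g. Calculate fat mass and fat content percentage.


Fat mass = 93.88 - 92.78 = 1.10 g
Fat% = 1.10 / 7.92 x 100 = 13.9%


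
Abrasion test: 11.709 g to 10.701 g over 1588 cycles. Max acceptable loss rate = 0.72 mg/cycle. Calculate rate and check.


Rate = 0.635 mg/cycle
Passes: Yes

Loss = 11.709 - 10.701 = 1.008 g
Rate = 1.008 g / 1588 cycles x 1000 = 0.635 mg/cycle
Max = 0.72 mg/cycle
Passes: Yes


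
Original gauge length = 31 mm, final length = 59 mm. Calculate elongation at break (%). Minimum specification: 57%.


Elongation = 90.3%
Meets spec: Yes

Extension = 59 - 31 = 28 mm
Elongation = 28 / 31 x 100 = 90.3%
Minimum required: 57%
Meets specification: Yes


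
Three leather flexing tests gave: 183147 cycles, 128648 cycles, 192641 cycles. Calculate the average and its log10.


Average = (183147 + 128648 + 192641) / 3 = 168145 cycles
log10(168145) = 5.23


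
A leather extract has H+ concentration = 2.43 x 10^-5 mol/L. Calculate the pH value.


pH = -log10[H+]
pH = -log10(2.43 x 10^-5) = 4.61


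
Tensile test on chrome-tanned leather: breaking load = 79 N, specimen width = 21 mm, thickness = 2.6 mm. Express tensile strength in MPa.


1.45 MPa


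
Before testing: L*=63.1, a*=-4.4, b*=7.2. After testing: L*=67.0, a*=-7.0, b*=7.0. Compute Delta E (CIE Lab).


Delta E = 4.69


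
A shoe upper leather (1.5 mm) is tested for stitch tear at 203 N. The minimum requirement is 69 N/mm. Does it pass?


STS = 203 / 1.5 = 135.3 N/mm
Minimum required: 69 N/mm
Passes: Yes


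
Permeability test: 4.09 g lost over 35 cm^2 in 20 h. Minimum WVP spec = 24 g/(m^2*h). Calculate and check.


WVP = 58.43 g/(m^2*h)
Meets specification: Yes

WVP = 4.09 / (35 x 20) x 10000 = 58.43 g/(m^2*h)
Minimum: 24 g/(m^2*h)
Meets spec: Yes


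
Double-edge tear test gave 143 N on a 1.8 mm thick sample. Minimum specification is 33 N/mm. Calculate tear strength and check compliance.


Tear strength = 79.4 N/mm
Compliant: Yes


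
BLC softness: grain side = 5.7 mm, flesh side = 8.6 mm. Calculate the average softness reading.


7.15 mm

Average = (5.7 + 8.6) / 2
Average = 7.15 mm


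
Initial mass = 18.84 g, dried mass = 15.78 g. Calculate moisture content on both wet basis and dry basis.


Wet basis = 16.2%
Dry basis = 19.4%


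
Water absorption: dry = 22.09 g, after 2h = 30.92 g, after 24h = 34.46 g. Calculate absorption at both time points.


WA (2h) = (30.92 - 22.09) / 22.09 x 100 = 40.0%
WA (24h) = (34.46 - 22.09) / 22.09 x 100 = 56.0%


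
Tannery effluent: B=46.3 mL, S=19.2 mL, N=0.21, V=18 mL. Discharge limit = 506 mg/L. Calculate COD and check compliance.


COD = (46.3 - 19.2) x 0.21 x 8000 / 18 = 2529.3 mg/L
Limit: 506 mg/L
Compliant: No


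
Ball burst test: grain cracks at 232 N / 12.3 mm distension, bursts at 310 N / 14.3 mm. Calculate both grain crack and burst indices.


Crack index = 232 / 12.3 = 18.9 N/mm
Burst index = 310 / 14.3 = 21.7 N/mm


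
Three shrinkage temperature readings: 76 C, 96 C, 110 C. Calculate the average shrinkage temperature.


Average = (76 + 96 + 110) / 3
Average = 282 / 3 = 94.0 C


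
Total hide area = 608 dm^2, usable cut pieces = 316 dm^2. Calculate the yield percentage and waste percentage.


Yield = 52.0%
Waste = 48.0%

Yield = 316 / 608 x 100 = 52.0%
Waste = 608 - 316 = 292 dm^2
Waste% = 100 - 52.0 = 48.0%


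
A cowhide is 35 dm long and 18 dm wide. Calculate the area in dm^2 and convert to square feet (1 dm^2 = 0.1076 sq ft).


630 dm^2
67.79 sq ft

Area = 35 x 18 = 630 dm^2
Conversion: 630 x 0.1076 = 67.79 sq ft


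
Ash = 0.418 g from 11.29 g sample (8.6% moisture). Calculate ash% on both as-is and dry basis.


As-is ash = 3.70%
Dry-basis ash = 4.05%

As-is ash% = 0.418 / 11.29 x 100 = 3.70%
Dry mass = 11.29 x (100 - 8.6) / 100 = 10.31906 g
Dry-basis ash% = 0.418 / 10.31906 x 100 = 4.05%


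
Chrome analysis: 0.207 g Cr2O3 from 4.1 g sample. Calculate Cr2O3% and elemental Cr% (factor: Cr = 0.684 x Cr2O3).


Cr2O3 = 5.05%
Cr = 3.45%

Cr2O3% = 0.207 / 4.1 x 100 = 5.05%
Cr% = 5.05 x 0.684 = 3.45%


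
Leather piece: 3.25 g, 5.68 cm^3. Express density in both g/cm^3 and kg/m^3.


Density = 3.25 / 5.68 = 0.572 g/cm^3
Convert: 0.572 x 1000 = 572 kg/m^3


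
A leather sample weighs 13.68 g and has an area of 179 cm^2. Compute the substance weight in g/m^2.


Substance weight = mass / area x 10000
SW = 13.68 / 179 x 10000
SW = 764.2 g/m^2


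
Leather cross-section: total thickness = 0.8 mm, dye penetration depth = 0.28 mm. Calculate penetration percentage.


35.0%


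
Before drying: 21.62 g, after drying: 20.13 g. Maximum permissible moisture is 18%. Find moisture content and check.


Moisture content = 6.9%
Acceptable: Yes

MC = (21.62 - 20.13) / 21.62 x 100 = 6.9%
Maximum: 18%
Acceptable: Yes


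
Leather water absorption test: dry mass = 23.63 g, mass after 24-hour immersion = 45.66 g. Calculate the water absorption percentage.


Water absorbed = 45.66 - 23.63 = 22.03 g
WA% = 22.03 / 23.63 x 100 = 93.2%


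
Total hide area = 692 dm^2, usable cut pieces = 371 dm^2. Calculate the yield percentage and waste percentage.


Yield = 371 / 692 x 100 = 53.6%
Waste = 692 - 371 = 321 dm^2
Waste% = 100 - 53.6 = 46.4%


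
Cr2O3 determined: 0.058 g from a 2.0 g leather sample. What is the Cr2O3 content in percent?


2.90%

Cr2O3% = 0.058 / 2.0 x 100
Cr2O3% = 2.90%


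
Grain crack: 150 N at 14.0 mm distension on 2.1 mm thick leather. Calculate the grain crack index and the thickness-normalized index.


Crack index = 150 / 14.0 = 10.7 N/mm
Normalized = 10.7 / 2.1 = 5.1 N/mm per mm


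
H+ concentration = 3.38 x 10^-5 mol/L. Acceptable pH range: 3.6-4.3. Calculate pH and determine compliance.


pH = 4.47
Compliant: No

pH = -log10(3.38 x 10^-5) = 4.47
Range: 3.6 to 4.3
Compliant: No


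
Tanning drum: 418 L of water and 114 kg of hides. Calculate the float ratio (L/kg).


Float ratio = water / hide weight
Ratio = 418 / 114 = 3.7


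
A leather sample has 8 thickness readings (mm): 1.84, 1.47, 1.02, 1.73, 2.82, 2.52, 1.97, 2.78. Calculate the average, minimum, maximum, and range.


Sum = 16.15
Average = 16.15 / 8 = 2.02 mm
Minimum = 1.02 mm
Maximum = 2.82 mm
Range = 2.82 - 1.02 = 1.80 mm


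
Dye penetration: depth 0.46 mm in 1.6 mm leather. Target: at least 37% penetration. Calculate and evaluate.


Penetration = 0.46 / 1.6 x 100 = 28.8%
Target: 37%
Meets target: No


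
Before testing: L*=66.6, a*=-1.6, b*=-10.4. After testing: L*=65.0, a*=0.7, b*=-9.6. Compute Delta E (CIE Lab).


Delta E = 2.91


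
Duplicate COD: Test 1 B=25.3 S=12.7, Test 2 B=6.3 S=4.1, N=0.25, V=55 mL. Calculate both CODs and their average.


COD1 = (25.3 - 12.7) x 0.25 x 8000 / 55 = 458.2 mg/L
COD2 = (6.3 - 4.1) x 0.25 x 8000 / 55 = 80.0 mg/L
Average = (458.2 + 80.0) / 2 = 269.1 mg/L


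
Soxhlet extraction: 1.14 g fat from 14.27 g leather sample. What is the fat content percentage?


8.0%

Fat content = 1.14 / 14.27 x 100
Fat = 8.0%


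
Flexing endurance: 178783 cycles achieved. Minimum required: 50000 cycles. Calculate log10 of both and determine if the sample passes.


log10(178783) = 5.25
log10(50000) = 4.70
Passes: Yes


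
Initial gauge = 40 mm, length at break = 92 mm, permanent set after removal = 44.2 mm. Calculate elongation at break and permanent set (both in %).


Elongation at break = (92 - 40) / 40 x 100 = 130.0%
Permanent set = (44.2 - 40) / 40 x 100 = 10.5%


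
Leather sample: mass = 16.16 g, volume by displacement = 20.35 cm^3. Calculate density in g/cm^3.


0.794 g/cm^3

Density = mass / volume
Density = 16.16 / 20.35 = 0.794 g/cm^3


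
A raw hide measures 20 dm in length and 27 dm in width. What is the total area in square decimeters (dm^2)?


540 dm^2

Area = length x width
Area = 20 x 27 = 540 dm^2


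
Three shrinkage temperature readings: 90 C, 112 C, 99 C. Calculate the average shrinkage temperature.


100.3 C


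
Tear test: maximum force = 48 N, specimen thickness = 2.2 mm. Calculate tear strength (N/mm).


Tear strength = force / thickness
Tear = 48 / 2.2 = 21.8 N/mm


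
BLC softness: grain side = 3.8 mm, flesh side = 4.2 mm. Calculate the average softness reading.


Average = (3.8 + 4.2) / 2
Average = 4.00 mm


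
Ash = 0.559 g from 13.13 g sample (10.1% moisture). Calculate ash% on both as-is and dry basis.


As-is ash = 4.26%
Dry-basis ash = 4.74%

As-is ash% = 0.559 / 13.13 x 100 = 4.26%
Dry mass = 13.13 x (100 - 10.1) / 100 = 11.80387 g
Dry-basis ash% = 0.559 / 11.80387 x 100 = 4.74%


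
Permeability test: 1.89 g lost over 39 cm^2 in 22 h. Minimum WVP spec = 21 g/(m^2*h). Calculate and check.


WVP = 22.03 g/(m^2*h)
Meets specification: Yes


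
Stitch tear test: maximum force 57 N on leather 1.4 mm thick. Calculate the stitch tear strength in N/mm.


Stitch tear strength = force / thickness
STS = 57 / 1.4 = 40.7 N/mm


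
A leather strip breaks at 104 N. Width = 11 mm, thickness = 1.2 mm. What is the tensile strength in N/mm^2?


Cross-sectional area = 11 x 1.2 = 13.2 mm^2
Tensile strength = 104 / 13.2 = 7.88 N/mm^2


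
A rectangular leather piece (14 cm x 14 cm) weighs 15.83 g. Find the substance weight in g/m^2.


807.7 g/m^2


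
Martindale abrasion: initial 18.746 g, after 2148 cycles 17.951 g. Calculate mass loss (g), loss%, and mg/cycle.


Loss = 18.746 - 17.951 = 0.795 g
Loss% = 0.795 / 18.746 x 100 = 4.24%
Rate = 0.795 / 2148 x 1000 = 0.370 mg/cycle


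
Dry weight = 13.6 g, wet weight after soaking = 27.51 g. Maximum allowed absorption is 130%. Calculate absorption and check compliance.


Absorption = 102.3%
Compliant: Yes

WA = (27.51 - 13.6) / 13.6 x 100 = 102.3%
Maximum allowed: 130%
Compliant: Yes


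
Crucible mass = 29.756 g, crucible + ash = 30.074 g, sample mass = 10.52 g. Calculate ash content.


Ash mass = 30.074 - 29.756 = 0.318 g
Ash% = 0.318 / 10.52 x 100 = 3.02%


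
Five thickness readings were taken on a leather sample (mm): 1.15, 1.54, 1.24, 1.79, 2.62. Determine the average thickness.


1.67 mm

Sum = 1.15 + 1.54 + 1.24 + 1.79 + 2.62 = 8.34
Average = 8.34 / 5 = 1.67 mm


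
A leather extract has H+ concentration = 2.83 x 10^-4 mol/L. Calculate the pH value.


pH = -log10[H+]
pH = -log10(2.83 x 10^-4) = 3.55


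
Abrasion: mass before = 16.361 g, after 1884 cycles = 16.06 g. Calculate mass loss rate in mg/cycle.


Mass loss = 16.361 - 16.06 = 0.301 g
Rate = 0.301 / 1884 x 1000 = 0.160 mg/cycle


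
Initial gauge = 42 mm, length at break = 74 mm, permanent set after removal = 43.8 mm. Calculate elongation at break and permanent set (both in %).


Elongation at break = 76.2%
Permanent set = 4.3%

Elongation at break = (74 - 42) / 42 x 100 = 76.2%
Permanent set = (43.8 - 42) / 42 x 100 = 4.3%


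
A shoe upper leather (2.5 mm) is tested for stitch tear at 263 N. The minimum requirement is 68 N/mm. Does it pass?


STS = 105.2 N/mm
Passes: Yes


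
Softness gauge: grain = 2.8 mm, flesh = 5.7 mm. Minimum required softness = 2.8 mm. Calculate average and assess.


Average = (2.8 + 5.7) / 2 = 4.25 mm
Minimum = 2.8 mm
Meets requirement: Yes


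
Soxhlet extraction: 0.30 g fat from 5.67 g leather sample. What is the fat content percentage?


5.3%

Fat content = 0.30 / 5.67 x 100
Fat = 5.3%


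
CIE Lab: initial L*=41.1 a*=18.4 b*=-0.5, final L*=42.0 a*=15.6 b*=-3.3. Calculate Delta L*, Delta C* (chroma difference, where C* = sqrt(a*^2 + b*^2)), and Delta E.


Delta L* = 42.0 - 41.1 = 0.9
C1* = sqrt((18.4)^2 + (-0.5)^2) = 18.407
C2* = sqrt((15.6)^2 + (-3.3)^2) = 15.945
Delta C* = 15.945 - 18.407 = -2.46
Delta E = sqrt((0.9)^2 + (-2.8)^2 + (-2.8)^2) = 4.06


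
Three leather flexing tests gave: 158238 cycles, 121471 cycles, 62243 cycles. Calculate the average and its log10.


Average = 113984 cycles
log10 = 5.06

Average = (158238 + 121471 + 62243) / 3 = 113984 cycles
log10(113984) = 5.06


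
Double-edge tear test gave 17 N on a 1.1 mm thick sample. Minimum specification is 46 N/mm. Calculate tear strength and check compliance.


Tear strength = 15.5 N/mm
Compliant: No

Tear strength = 17 / 1.1 = 15.5 N/mm
Required minimum = 46 N/mm
Compliant: No


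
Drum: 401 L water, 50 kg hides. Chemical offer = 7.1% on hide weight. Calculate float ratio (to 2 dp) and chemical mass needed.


Float ratio = 8.02
Chemical needed = 3.55 kg


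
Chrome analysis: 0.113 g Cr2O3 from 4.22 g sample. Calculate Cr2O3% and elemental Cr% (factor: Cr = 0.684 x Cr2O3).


Cr2O3 = 2.68%
Cr = 1.83%


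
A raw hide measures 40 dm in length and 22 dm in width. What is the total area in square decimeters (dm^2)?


880 dm^2


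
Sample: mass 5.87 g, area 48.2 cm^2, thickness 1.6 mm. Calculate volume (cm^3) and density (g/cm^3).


Volume = 7.712 cm^3
Density = 0.761 g/cm^3

Thickness in cm = 1.6 / 10 = 0.16 cm
Volume = 48.2 x 0.16 = 7.712 cm^3
Density = 5.87 / 7.712 = 0.761 g/cm^3


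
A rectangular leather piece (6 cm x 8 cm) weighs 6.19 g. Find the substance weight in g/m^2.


Area = 6 x 8 = 48 cm^2
SW = 6.19 / 48 x 10000 = 1289.6 g/m^2


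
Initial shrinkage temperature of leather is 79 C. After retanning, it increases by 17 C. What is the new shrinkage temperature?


New Ts = 79 + 17 = 96 C


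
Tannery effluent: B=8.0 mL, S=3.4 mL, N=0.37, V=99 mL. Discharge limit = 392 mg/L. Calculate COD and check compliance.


COD = (8.0 - 3.4) x 0.37 x 8000 / 99 = 137.5 mg/L
Limit: 392 mg/L
Compliant: Yes


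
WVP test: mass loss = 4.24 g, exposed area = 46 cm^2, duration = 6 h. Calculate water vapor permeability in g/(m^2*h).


WVP = mass_loss / (area x time) x 10000
WVP = 4.24 / (46 x 6) x 10000
WVP = 4.24 / 276 x 10000 = 153.62 g/(m^2*h)


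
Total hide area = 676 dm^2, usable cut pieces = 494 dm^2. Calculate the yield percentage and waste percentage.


Yield = 73.1%
Waste = 26.9%

Yield = 494 / 676 x 100 = 73.1%
Waste = 676 - 494 = 182 dm^2
Waste% = 100 - 73.1 = 26.9%


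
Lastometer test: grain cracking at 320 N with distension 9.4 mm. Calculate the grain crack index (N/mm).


Grain crack index = force / distension
Index = 320 / 9.4 = 34.0 N/mm


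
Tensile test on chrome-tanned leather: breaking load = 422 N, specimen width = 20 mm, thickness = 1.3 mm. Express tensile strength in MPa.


16.23 MPa


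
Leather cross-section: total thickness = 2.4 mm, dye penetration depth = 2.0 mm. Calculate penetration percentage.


83.3%

Penetration% = 2.0 / 2.4 x 100
Penetration = 83.3%


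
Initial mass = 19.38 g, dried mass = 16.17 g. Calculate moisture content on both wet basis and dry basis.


Moisture lost = 19.38 - 16.17 = 3.21 g
Wet basis MC = 3.21 / 19.38 x 100 = 16.6%
Dry basis MC = 3.21 / 16.17 x 100 = 19.9%


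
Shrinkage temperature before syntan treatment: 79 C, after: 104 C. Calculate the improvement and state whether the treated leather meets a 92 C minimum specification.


Improvement = 104 - 79 = 25 C
Spec check: 104 C >= 92 C? Yes


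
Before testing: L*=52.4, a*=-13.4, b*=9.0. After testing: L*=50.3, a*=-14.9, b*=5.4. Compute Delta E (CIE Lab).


Delta E = 4.43

dL = 50.3 - 52.4 = -2.1
da = -14.9 - (-13.4) = -1.5
db = 5.4 - 9.0 = -3.6
dE = sqrt((-2.1)^2 + (-1.5)^2 + (-3.6)^2) = 4.43


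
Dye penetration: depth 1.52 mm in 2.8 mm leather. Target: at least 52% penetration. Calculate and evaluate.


Penetration = 1.52 / 2.8 x 100 = 54.3%
Target: 52%
Meets target: Yes


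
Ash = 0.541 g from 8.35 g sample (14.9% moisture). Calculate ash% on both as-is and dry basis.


As-is ash = 6.48%
Dry-basis ash = 7.61%

As-is ash% = 0.541 / 8.35 x 100 = 6.48%
Dry mass = 8.35 x (100 - 14.9) / 100 = 7.10585 g
Dry-basis ash% = 0.541 / 7.10585 x 100 = 7.61%


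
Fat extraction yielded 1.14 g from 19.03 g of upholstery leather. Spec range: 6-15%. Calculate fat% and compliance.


Fat content = 6.0%
Compliant: Yes


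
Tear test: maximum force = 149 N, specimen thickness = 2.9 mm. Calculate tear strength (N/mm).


Tear strength = force / thickness
Tear = 149 / 2.9 = 51.4 N/mm


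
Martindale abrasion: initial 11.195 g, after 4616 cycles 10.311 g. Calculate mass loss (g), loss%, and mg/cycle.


Loss = 11.195 - 10.311 = 0.884 g
Loss% = 0.884 / 11.195 x 100 = 7.90%
Rate = 0.884 / 4616 x 1000 = 0.192 mg/cycle


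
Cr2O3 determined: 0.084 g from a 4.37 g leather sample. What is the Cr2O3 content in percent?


Cr2O3% = 0.084 / 4.37 x 100
Cr2O3% = 1.92%


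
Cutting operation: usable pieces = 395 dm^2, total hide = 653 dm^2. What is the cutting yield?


Yield = usable / total x 100
Yield = 395 / 653 x 100 = 60.5%


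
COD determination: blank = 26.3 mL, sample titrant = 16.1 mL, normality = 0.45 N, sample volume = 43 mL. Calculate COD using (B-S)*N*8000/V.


COD = (26.3 - 16.1) x 0.45 x 8000 / 43
COD = 10.2 x 0.45 x 8000 / 43
COD = 854.0 mg/L


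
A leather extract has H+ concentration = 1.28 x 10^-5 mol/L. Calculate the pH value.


pH = -log10[H+]
pH = -log10(1.28 x 10^-5) = 4.89


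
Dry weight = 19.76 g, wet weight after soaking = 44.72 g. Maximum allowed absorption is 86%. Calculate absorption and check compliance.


Absorption = 126.3%
Compliant: No


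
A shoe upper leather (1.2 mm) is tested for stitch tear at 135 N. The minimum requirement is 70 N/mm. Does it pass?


STS = 135 / 1.2 = 112.5 N/mm
Minimum required: 70 N/mm
Passes: Yes


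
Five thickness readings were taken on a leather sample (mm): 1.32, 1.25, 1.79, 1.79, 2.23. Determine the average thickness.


1.68 mm

Sum = 1.32 + 1.25 + 1.79 + 1.79 + 2.23 = 8.38
Average = 8.38 / 5 = 1.68 mm


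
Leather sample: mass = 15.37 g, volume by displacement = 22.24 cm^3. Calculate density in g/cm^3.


0.691 g/cm^3


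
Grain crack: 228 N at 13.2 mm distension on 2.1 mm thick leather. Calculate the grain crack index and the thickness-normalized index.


Crack index = 228 / 13.2 = 17.3 N/mm
Normalized = 17.3 / 2.1 = 8.2 N/mm per mm


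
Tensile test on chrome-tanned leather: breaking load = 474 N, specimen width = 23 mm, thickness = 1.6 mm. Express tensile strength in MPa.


12.88 MPa


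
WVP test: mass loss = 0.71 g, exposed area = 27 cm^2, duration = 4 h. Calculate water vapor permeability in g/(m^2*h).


WVP = mass_loss / (area x time) x 10000
WVP = 0.71 / (27 x 4) x 10000
WVP = 0.71 / 108 x 10000 = 65.74 g/(m^2*h)


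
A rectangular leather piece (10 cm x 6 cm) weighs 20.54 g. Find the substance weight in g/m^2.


3423.3 g/m^2


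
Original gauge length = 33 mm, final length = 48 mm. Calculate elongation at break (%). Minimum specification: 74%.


Elongation = 45.5%
Meets spec: No


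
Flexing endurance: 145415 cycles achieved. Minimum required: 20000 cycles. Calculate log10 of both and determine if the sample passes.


Achieved: log10 = 5.16
Required: log10 = 4.30
Passes: Yes

log10(145415) = 5.16
log10(20000) = 4.30
Passes: Yes


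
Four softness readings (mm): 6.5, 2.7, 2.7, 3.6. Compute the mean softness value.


3.88 mm

Sum = 6.5 + 2.7 + 2.7 + 3.6
Mean = 15.5 / 4 = 3.88 mm


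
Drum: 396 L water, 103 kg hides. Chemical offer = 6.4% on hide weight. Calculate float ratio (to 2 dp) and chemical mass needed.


Float ratio = 3.84
Chemical needed = 6.592 kg

Float ratio = 396 / 103 = 3.84
Chemical = 103 x 6.4 / 100 = 6.592 kg


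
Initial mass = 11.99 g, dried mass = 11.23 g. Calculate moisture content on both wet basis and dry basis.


Wet basis = 6.3%
Dry basis = 6.8%

Moisture lost = 11.99 - 11.23 = 0.76 g
Wet basis MC = 0.76 / 11.99 x 100 = 6.3%
Dry basis MC = 0.76 / 11.23 x 100 = 6.8%


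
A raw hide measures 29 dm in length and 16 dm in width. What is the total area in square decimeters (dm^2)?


464 dm^2

Area = length x width
Area = 29 x 16 = 464 dm^2


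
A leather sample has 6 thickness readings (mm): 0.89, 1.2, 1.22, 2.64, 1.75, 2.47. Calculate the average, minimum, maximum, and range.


Sum = 10.17
Average = 10.17 / 6 = 1.70 mm
Minimum = 0.89 mm
Maximum = 2.64 mm
Range = 2.64 - 0.89 = 1.75 mm


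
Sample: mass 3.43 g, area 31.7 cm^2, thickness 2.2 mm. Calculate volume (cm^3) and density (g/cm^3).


Volume = 6.974 cm^3
Density = 0.492 g/cm^3

Thickness in cm = 2.2 / 10 = 0.22 cm
Volume = 31.7 x 0.22 = 6.974 cm^3
Density = 3.43 / 6.974 = 0.492 g/cm^3


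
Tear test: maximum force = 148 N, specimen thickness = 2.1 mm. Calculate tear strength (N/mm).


70.5 N/mm


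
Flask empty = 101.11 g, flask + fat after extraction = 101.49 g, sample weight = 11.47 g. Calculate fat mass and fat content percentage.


Fat mass = 0.38 g
Fat content = 3.3%

Fat mass = 101.49 - 101.11 = 0.38 g
Fat% = 0.38 / 11.47 x 100 = 3.3%


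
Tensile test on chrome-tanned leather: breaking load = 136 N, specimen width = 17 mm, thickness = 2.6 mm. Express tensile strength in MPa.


Cross-section = 17 x 2.6 = 44.2 mm^2
TS = 136 / 44.2 = 3.08 MPa
(1 N/mm^2 = 1 MPa)


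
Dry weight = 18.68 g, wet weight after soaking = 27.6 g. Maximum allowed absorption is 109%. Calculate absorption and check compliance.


WA = (27.6 - 18.68) / 18.68 x 100 = 47.8%
Maximum allowed: 109%
Compliant: Yes


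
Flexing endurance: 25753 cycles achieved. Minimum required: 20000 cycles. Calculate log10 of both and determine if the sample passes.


log10(25753) = 4.41
log10(20000) = 4.30
Passes: Yes


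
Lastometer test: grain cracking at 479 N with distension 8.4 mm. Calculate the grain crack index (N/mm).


Grain crack index = force / distension
Index = 479 / 8.4 = 57.0 N/mm


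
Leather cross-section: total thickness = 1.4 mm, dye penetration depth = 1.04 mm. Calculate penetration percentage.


74.3%


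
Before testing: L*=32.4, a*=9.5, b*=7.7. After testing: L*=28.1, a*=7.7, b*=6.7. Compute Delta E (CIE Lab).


dL = 28.1 - 32.4 = -4.3
da = 7.7 - 9.5 = -1.8
db = 6.7 - 7.7 = -1.0
dE = sqrt((-4.3)^2 + (-1.8)^2 + (-1.0)^2) = 4.77


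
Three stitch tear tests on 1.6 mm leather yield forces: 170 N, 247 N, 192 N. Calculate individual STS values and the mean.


STS1 = 106.3 N/mm
STS2 = 154.4 N/mm
STS3 = 120.0 N/mm
Mean = 126.9 N/mm

STS1 = 170 / 1.6 = 106.3 N/mm
STS2 = 247 / 1.6 = 154.4 N/mm
STS3 = 192 / 1.6 = 120.0 N/mm
Mean = (106.3 + 154.4 + 120.0) / 3 = 126.9 N/mm


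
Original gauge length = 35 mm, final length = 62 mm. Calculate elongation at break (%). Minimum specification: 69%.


Elongation = 77.1%
Meets spec: Yes

Extension = 62 - 35 = 27 mm
Elongation = 27 / 35 x 100 = 77.1%
Minimum required: 69%
Meets specification: Yes


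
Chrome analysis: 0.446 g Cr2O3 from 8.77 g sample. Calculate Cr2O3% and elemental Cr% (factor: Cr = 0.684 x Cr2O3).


Cr2O3 = 5.09%
Cr = 3.48%


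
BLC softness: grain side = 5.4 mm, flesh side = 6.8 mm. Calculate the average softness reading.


Average = (5.4 + 6.8) / 2
Average = 6.10 mm


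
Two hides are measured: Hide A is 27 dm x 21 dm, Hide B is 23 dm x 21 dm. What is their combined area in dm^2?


1050 dm^2

Hide A area = 27 x 21 = 567 dm^2
Hide B area = 23 x 21 = 483 dm^2
Total = 567 + 483 = 1050 dm^2


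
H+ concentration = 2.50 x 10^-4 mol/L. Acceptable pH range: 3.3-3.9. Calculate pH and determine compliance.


pH = 3.60
Compliant: Yes

pH = -log10(2.50 x 10^-4) = 3.60
Range: 3.3 to 3.9
Compliant: Yes


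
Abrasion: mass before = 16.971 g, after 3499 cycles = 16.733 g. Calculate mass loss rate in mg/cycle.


0.068 mg/cycle

Mass loss = 16.971 - 16.733 = 0.238 g
Rate = 0.238 / 3499 x 1000 = 0.068 mg/cycle


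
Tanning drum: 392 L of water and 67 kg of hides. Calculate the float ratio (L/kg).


Float ratio = water / hide weight
Ratio = 392 / 67 = 5.9


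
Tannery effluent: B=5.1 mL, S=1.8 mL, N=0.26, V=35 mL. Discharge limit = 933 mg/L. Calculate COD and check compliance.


COD = 196.1 mg/L
Compliant: Yes


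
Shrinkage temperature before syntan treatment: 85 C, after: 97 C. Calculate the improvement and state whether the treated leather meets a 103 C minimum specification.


Improvement = 97 - 85 = 12 C
Spec check: 97 C >= 103 C? No


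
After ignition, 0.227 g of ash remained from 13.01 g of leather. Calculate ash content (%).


Ash% = 0.227 / 13.01 x 100
Ash% = 1.74%


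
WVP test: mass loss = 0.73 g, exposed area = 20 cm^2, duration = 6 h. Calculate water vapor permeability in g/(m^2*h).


60.83 g/(m^2*h)

WVP = mass_loss / (area x time) x 10000
WVP = 0.73 / (20 x 6) x 10000
WVP = 0.73 / 120 x 10000 = 60.83 g/(m^2*h)


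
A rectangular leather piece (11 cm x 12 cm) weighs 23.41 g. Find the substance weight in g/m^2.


1773.5 g/m^2

Area = 11 x 12 = 132 cm^2
SW = 23.41 / 132 x 10000 = 1773.5 g/m^2


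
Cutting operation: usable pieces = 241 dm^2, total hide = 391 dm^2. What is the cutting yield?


Yield = usable / total x 100
Yield = 241 / 391 x 100 = 61.6%


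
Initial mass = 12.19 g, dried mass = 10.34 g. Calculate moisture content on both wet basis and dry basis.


Wet basis = 15.2%
Dry basis = 17.9%

Moisture lost = 12.19 - 10.34 = 1.85 g
Wet basis MC = 1.85 / 12.19 x 100 = 15.2%
Dry basis MC = 1.85 / 10.34 x 100 = 17.9%


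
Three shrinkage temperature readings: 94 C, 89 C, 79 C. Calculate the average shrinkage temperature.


Average = (94 + 89 + 79) / 3
Average = 262 / 3 = 87.3 C


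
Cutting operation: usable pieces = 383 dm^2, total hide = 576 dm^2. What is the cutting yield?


Yield = usable / total x 100
Yield = 383 / 576 x 100 = 66.5%


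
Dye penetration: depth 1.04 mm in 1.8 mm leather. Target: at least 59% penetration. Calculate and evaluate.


Penetration = 1.04 / 1.8 x 100 = 57.8%
Target: 59%
Meets target: No


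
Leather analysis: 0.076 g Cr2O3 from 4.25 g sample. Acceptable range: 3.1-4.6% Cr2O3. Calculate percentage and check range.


Cr2O3 = 1.79%
Within range: No

Cr2O3% = 0.076 / 4.25 x 100 = 1.79%
Acceptable range: 3.1 to 4.6%
Within range: No


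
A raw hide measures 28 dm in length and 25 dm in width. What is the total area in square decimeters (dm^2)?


Area = length x width
Area = 28 x 25 = 700 dm^2


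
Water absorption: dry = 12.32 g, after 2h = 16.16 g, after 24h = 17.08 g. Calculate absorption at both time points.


WA (2h) = (16.16 - 12.32) / 12.32 x 100 = 31.2%
WA (24h) = (17.08 - 12.32) / 12.32 x 100 = 38.6%


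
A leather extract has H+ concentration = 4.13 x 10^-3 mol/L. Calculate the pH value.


pH = -log10[H+]
pH = -log10(4.13 x 10^-3) = 2.38


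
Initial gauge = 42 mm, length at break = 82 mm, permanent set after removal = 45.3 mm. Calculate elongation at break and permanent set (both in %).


Elongation at break = (82 - 42) / 42 x 100 = 95.2%
Permanent set = (45.3 - 42) / 42 x 100 = 7.9%


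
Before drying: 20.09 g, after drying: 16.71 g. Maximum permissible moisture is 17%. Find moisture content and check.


MC = (20.09 - 16.71) / 20.09 x 100 = 16.8%
Maximum: 17%
Acceptable: Yes


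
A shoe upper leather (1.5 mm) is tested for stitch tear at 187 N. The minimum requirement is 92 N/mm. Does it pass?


STS = 124.7 N/mm
Passes: Yes


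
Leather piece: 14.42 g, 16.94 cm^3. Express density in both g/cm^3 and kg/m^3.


0.851 g/cm^3
851 kg/m^3


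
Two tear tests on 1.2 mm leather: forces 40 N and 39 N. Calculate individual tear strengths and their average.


Tear 1 = 33.3 N/mm
Tear 2 = 32.5 N/mm
Average = 32.9 N/mm


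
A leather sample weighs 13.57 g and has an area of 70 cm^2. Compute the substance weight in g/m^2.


Substance weight = mass / area x 10000
SW = 13.57 / 70 x 10000
SW = 1938.6 g/m^2


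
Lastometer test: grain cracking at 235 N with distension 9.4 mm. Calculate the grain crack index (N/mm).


25.0 N/mm

Grain crack index = force / distension
Index = 235 / 9.4 = 25.0 N/mm


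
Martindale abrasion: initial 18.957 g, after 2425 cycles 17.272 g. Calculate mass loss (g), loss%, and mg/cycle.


Loss = 18.957 - 17.272 = 1.685 g
Loss% = 1.685 / 18.957 x 100 = 8.89%
Rate = 1.685 / 2425 x 1000 = 0.695 mg/cycle


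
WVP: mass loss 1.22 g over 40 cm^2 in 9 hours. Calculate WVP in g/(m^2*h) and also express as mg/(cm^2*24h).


WVP = 33.89 g/(m^2*h)
Daily rate = 81.33 mg/(cm^2*24h)

WVP = 1.22 / (40 x 9) x 10000 = 33.89 g/(m^2*h)
Mass loss in mg = 1.22 x 1000 = 1220 mg
Per cm^2 per 24h in mg: 1220 x 24 / (40 x 9) = 29280 / 360 = 81.33 mg/(cm^2*24h)


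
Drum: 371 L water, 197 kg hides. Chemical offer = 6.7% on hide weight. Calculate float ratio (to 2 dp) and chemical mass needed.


Float ratio = 1.88
Chemical needed = 13.199 kg


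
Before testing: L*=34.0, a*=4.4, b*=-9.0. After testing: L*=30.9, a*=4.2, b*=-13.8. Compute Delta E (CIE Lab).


Delta E = 5.72


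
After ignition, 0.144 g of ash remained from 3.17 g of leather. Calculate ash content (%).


4.54%


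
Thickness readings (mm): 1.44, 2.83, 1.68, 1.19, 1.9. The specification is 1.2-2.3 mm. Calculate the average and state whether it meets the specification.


Sum = 9.04
Average = 9.04 / 5 = 1.81 mm
Specification range: 1.2 to 2.3 mm
Within spec: Yes


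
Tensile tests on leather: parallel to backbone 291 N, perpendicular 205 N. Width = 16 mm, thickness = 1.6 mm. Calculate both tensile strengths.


Parallel = 11.37 N/mm^2
Perpendicular = 8.01 N/mm^2


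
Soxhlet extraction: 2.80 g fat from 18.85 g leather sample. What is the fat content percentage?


14.9%

Fat content = 2.80 / 18.85 x 100
Fat = 14.9%


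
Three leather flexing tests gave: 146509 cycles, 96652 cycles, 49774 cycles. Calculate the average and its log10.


Average = (146509 + 96652 + 49774) / 3 = 97645 cycles
log10(97645) = 4.99


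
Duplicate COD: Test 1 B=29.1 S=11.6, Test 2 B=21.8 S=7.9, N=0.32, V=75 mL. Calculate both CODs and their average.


COD1 = (29.1 - 11.6) x 0.32 x 8000 / 75 = 597.3 mg/L
COD2 = (21.8 - 7.9) x 0.32 x 8000 / 75 = 474.5 mg/L
Average = (597.3 + 474.5) / 2 = 535.9 mg/L


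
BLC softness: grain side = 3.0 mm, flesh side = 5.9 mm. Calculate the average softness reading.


Average = (3.0 + 5.9) / 2
Average = 4.45 mm


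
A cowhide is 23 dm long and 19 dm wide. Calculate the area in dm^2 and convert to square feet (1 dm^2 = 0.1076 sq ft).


Area = 23 x 19 = 437 dm^2
Conversion: 437 x 0.1076 = 47.02 sq ft


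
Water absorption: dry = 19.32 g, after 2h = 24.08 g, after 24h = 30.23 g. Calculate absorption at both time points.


WA (2h) = (24.08 - 19.32) / 19.32 x 100 = 24.6%
WA (24h) = (30.23 - 19.32) / 19.32 x 100 = 56.5%


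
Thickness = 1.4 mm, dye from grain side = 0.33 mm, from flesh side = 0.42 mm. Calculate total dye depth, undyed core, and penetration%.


Total dyed = 0.75 mm
Undyed core = 0.65 mm
Penetration = 53.6%

Total dyed = 0.33 + 0.42 = 0.75 mm
Undyed core = 1.4 - 0.75 = 0.65 mm
Penetration = 0.75 / 1.4 x 100 = 53.6%


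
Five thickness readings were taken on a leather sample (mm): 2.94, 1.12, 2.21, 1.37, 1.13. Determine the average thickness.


Sum = 2.94 + 1.12 + 2.21 + 1.37 + 1.13 = 8.77
Average = 8.77 / 5 = 1.75 mm


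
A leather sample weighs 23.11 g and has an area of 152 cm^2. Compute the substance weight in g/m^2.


Substance weight = mass / area x 10000
SW = 23.11 / 152 x 10000
SW = 1520.4 g/m^2


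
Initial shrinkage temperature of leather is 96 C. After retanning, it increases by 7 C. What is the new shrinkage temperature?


103 C

New Ts = 96 + 7 = 103 C


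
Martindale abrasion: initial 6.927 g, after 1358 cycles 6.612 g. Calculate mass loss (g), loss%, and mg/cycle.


Mass loss = 0.315 g
Loss = 4.55%
Rate = 0.232 mg/cycle

Loss = 6.927 - 6.612 = 0.315 g
Loss% = 0.315 / 6.927 x 100 = 4.55%
Rate = 0.315 / 1358 x 1000 = 0.232 mg/cycle


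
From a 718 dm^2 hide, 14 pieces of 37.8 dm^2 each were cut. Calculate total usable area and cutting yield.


Total usable = 14 x 37.8 = 529.2 dm^2
Yield = 529.2 / 718 x 100 = 73.7%


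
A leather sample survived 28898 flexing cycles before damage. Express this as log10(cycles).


4.46

log10(28898) = 4.46


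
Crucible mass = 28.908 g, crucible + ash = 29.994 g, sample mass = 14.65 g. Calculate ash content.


Ash mass = 1.086 g
Ash content = 7.41%

Ash mass = 29.994 - 28.908 = 1.086 g
Ash% = 1.086 / 14.65 x 100 = 7.41%


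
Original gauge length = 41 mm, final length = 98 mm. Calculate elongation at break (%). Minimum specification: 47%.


Elongation = 139.0%
Meets spec: Yes


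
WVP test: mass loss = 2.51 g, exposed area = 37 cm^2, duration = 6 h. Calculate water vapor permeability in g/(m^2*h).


WVP = mass_loss / (area x time) x 10000
WVP = 2.51 / (37 x 6) x 10000
WVP = 2.51 / 222 x 10000 = 113.06 g/(m^2*h)


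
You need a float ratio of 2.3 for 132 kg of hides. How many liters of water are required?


Water = hide weight x target ratio
Water = 132 x 2.3 = 303.6 L


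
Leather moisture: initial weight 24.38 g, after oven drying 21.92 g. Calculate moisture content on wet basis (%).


10.1%


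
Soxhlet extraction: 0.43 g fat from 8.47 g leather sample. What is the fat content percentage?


5.1%

Fat content = 0.43 / 8.47 x 100
Fat = 5.1%


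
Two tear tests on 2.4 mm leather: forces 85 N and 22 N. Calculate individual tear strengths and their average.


Tear 1 = 85 / 2.4 = 35.4 N/mm
Tear 2 = 22 / 2.4 = 9.2 N/mm
Average = (35.4 + 9.2) / 2 = 22.3 N/mm


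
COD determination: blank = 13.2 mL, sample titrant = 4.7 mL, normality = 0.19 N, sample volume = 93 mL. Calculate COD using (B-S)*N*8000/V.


138.9 mg/L

COD = (13.2 - 4.7) x 0.19 x 8000 / 93
COD = 8.5 x 0.19 x 8000 / 93
COD = 138.9 mg/L


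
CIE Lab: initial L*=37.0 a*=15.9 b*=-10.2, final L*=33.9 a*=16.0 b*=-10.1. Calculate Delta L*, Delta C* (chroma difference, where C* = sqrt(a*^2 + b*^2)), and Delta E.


Delta L* = 33.9 - 37.0 = -3.1
C1* = sqrt((15.9)^2 + (-10.2)^2) = 18.890
C2* = sqrt((16.0)^2 + (-10.1)^2) = 18.921
Delta C* = 18.921 - 18.890 = 0.03
Delta E = sqrt((-3.1)^2 + (0.1)^2 + (0.1)^2) = 3.10
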